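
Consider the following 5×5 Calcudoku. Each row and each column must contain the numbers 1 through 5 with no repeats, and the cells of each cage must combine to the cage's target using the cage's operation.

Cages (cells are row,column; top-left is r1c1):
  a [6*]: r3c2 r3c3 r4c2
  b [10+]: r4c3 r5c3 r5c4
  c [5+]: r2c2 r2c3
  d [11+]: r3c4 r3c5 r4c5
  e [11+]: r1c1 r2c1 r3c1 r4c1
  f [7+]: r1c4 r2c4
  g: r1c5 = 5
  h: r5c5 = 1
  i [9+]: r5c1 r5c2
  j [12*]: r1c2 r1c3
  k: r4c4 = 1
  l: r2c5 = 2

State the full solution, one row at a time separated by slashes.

G is a freebie; hence r1c5 = 5.
Cage l is a single given cell; hence r2c5 = 2.
K is a freebie, which forces r4c4 = 1.
Cage h is a single given cell, leaving r5c5 = 1.
The 3 cells of cage d must have sum 11, leaving r3c4 = 4.
Cage d has sum 11; hence r3c5 = 3.
Cage d needs sum 11, which forces r4c5 = 4.
The two cells of cage f must have sum 7, leaving r1c4 = 2.
Cage f's pair has sum 7; hence r2c4 = 5.
Cage a has product 6; hence r4c2 = 3.
Column 4 already has 5, which forces r5c4 = 3.
3 is placed in column 2, leaving r1c2 = 4.
Cage j needs two cells with product 12, leaving r1c3 = 3.
Column 2 now contains 4, which forces r2c2 = 1.
1 is placed in row 2, which forces r2c3 = 4.
Column 2 now contains 1, so r3c2 = 2.
2 is placed in row 3, so r3c3 = 1.
Column 2 now contains 4, which forces r5c2 = 5.
Row 5 already has 5, which forces r5c3 = 2.
3 is placed in row 1, so r1c1 = 1.
1 is placed in row 2, which forces r2c1 = 3.
2 is placed in row 3; hence r3c1 = 5.
The 4 cells of cage e must have sum 11, leaving r4c1 = 2.
Column 3 now contains 2; hence r4c3 = 5.
Row 5 already has 5; hence r5c1 = 4.

1 4 3 2 5 / 3 1 4 5 2 / 5 2 1 4 3 / 2 3 5 1 4 / 4 5 2 3 1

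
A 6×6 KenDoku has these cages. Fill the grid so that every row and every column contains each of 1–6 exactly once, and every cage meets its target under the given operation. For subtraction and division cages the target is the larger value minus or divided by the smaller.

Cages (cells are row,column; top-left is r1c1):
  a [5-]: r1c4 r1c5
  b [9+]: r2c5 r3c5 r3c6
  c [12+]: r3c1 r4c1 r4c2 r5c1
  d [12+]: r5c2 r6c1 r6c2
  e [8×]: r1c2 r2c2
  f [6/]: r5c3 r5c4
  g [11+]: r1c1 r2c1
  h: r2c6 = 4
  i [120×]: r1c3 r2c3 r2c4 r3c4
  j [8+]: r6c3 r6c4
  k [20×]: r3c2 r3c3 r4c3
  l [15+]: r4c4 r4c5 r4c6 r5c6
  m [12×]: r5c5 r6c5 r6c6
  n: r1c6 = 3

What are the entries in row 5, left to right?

2 3 1 6 4 5

N is a freebie, so r1c6 = 3.
H is a freebie, so r2c6 = 4.
Cage e needs two cells with product 8, leaving r1c2 = 4.
4 is placed in row 2, so r2c2 = 2.
In row 1, 2 can only go at r1c3, so r1c3 = 2.
The only place for 5 in row 1 is r1c1.
Column 1 now contains 5, so r2c1 = 6.
Cage i has product 120, which forces r3c4 = 4.
The 3 cells of cage k must have product 20, which forces r4c3 = 4.
Row 2 needs a 1, and only r2c5 is open for it.
The two cells of cage a must have difference 5, which forces r1c4 = 1.
Column 5 now contains 1, so r1c5 = 6.
1 is placed in column 4, so r5c4 = 6.
6 is placed in row 5; hence r5c3 = 1.
The 3 cells of cage k must have product 20, which forces r3c2 = 1.
Column 3 already has 1; hence r3c3 = 5.
5 is placed in row 3, so r3c6 = 6.
Column 6 already has 6, so r4c6 = 2.
Column 6 already has 2, so r5c6 = 5.
Column 6 already has 2; hence r6c6 = 1.
5 is placed in column 3; hence r2c3 = 3.
Cage i has product 120, so r2c4 = 5.
The 3 cells of cage b must have sum 9, which forces r3c5 = 2.
Cage c has sum 12, so r4c1 = 1.
Column 4 now contains 5, leaving r4c4 = 3.
Row 4 now contains 3; hence r4c5 = 5.
Row 5 now contains 5, which forces r5c2 = 3.
Row 5 now contains 3, which forces r5c5 = 4.
Column 3 already has 3, which forces r6c3 = 6.
Column 4 now contains 5, which forces r6c4 = 2.
Column 5 already has 4, so r6c5 = 3.
2 is placed in row 3, which forces r3c1 = 3.
Row 4 already has 5, so r4c2 = 6.
4 is placed in row 5, leaving r5c1 = 2.
Row 6 now contains 3, so r6c1 = 4.
Row 6 now contains 6, leaving r6c2 = 5.
Completed grid: 5 4 2 1 6 3 / 6 2 3 5 1 4 / 3 1 5 4 2 6 / 1 6 4 3 5 2 / 2 3 1 6 4 5 / 4 5 6 2 3 1.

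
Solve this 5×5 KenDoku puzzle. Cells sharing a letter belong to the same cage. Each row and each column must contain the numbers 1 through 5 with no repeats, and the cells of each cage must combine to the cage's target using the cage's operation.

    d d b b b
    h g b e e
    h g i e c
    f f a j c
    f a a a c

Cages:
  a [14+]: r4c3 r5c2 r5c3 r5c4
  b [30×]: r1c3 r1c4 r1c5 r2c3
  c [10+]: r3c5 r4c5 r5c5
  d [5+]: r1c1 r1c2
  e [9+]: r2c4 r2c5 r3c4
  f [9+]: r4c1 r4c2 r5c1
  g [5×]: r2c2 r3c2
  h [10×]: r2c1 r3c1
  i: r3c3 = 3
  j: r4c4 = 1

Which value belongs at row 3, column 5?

Cage i is a single given cell, leaving r3c3 = 3.
J is a freebie, leaving r4c4 = 1.
Cage f has sum 9, so r4c2 = 2.
Cage d needs two cells with sum 5, leaving r1c1 = 1.
2 is placed in column 2, so r1c2 = 4.
Column 2 already has 4, leaving r5c2 = 3.
Cage b has product 30; hence r2c3 = 1.
Cage f has sum 9, leaving r4c1 = 3.
Row 5 already has 3; hence r5c1 = 4.
Row 2 already has 1, so r2c2 = 5.
The two cells of cage g must have product 5, so r3c2 = 1.
Cage a needs sum 14, leaving r4c3 = 4.
4 is placed in row 4, which forces r4c5 = 5.
Column 5 now contains 5, leaving r5c5 = 1.
5 is placed in row 2; hence r2c1 = 2.
The two cells of cage h must have product 10, leaving r3c1 = 5.
Column 5 now contains 5, so r3c5 = 4.
Cage e needs sum 9, which forces r2c4 = 4.
Column 5 now contains 4, which forces r2c5 = 3.
Row 3 already has 4; hence r3c4 = 2.
Column 4 already has 2, so r5c4 = 5.
Cage b needs product 30; hence r1c3 = 5.
5 is placed in column 4, which forces r1c4 = 3.
Column 5 already has 3, leaving r1c5 = 2.
Row 5 now contains 5, so r5c3 = 2.
Filled in: 1 4 5 3 2 / 2 5 1 4 3 / 5 1 3 2 4 / 3 2 4 1 5 / 4 3 2 5 1.

4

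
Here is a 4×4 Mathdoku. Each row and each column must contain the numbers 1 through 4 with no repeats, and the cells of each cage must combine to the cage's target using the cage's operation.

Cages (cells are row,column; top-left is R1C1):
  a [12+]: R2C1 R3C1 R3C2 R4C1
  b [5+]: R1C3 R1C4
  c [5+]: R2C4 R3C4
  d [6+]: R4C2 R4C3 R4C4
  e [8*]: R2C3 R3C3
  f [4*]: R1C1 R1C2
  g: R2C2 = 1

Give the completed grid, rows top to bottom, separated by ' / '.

1 4 3 2 / 3 1 2 4 / 2 3 4 1 / 4 2 1 3

Cage g is a single given cell; hence R2C2 = 1.
The two cells of cage f must have product 4, leaving R1C1 = 1.
Column 2 now contains 1, leaving R1C2 = 4.
Column 2 already has 4; hence R3C2 = 3.
3 is placed in column 2, so R4C2 = 2.
The only place for 1 in row 3 is R3C4.
Cage c needs two cells with sum 5, so R2C4 = 4.
Cage d needs sum 6; hence R4C3 = 1.
Column 4 already has 1; hence R4C4 = 3.
Cage b's pair has sum 5, which forces R1C3 = 3.
Column 4 already has 3, so R1C4 = 2.
Cage a needs sum 12; hence R2C1 = 3.
4 is placed in row 2, which forces R2C3 = 2.
The 4 cells of cage a must have sum 12, which forces R3C1 = 2.
The two cells of cage e must have product 8; hence R3C3 = 4.
Row 4 already has 3, which forces R4C1 = 4.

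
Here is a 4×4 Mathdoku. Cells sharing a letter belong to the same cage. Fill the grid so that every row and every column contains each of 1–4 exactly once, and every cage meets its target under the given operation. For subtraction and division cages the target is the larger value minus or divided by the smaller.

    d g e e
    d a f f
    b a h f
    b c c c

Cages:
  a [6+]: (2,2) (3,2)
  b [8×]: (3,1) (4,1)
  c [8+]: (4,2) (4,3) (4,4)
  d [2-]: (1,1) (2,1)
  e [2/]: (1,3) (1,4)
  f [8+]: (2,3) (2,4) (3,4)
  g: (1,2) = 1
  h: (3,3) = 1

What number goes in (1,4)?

4

Cage g is a single given cell, so (1,2) = 1.
Cage h is a single given cell, which forces (3,3) = 1.
Cage c needs sum 8, which forces (4,4) = 1.
In row 1, 3 can only go at (1,1), so (1,1) = 3.
The two cells of cage d must have difference 2, which forces (2,1) = 1.
In row 2, 3 can only go at (2,3), so (2,3) = 3.
Cage f has sum 8, so (2,4) = 2.
Cage f needs sum 8, leaving (3,4) = 3.
Cage c needs sum 8, so (4,2) = 3.
Column 3 already has 3; hence (4,3) = 4.
4 is placed in column 3, leaving (1,3) = 2.
Column 4 now contains 2, so (1,4) = 4.
Row 2 now contains 2; hence (2,2) = 4.
Cage b needs two cells with product 8, leaving (3,1) = 4.
Cage a's pair has sum 6; hence (3,2) = 2.
Row 4 now contains 4, which forces (4,1) = 2.
The full grid is 3 1 2 4 / 1 4 3 2 / 4 2 1 3 / 2 3 4 1.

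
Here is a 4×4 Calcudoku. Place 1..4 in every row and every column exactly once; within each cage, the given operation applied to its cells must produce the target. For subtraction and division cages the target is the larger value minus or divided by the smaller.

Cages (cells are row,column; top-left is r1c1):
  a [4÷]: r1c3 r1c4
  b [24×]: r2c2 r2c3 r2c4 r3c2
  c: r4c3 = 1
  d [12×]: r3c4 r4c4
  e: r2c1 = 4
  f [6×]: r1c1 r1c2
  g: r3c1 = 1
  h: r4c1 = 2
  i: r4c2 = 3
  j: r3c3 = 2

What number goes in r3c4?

3

Cage e is given, which forces r2c1 = 4.
Cage g is given, leaving r3c1 = 1.
J is a freebie, leaving r3c3 = 2.
H is a freebie, leaving r4c1 = 2.
Cage i is given, so r4c2 = 3.
Cage c is a single given cell; hence r4c3 = 1.
3 is placed in row 4, so r4c4 = 4.
Column 1 already has 2, leaving r1c1 = 3.
Column 2 now contains 3, so r1c2 = 2.
Column 3 already has 1, so r1c3 = 4.
4 is placed in column 4, leaving r1c4 = 1.
Column 2 already has 2; hence r2c2 = 1.
Column 3 already has 1, leaving r2c3 = 3.
Column 4 now contains 1, so r2c4 = 2.
Column 2 now contains 3, which forces r3c2 = 4.
4 is placed in column 4, leaving r3c4 = 3.
Filled in: 3 2 4 1 / 4 1 3 2 / 1 4 2 3 / 2 3 1 4.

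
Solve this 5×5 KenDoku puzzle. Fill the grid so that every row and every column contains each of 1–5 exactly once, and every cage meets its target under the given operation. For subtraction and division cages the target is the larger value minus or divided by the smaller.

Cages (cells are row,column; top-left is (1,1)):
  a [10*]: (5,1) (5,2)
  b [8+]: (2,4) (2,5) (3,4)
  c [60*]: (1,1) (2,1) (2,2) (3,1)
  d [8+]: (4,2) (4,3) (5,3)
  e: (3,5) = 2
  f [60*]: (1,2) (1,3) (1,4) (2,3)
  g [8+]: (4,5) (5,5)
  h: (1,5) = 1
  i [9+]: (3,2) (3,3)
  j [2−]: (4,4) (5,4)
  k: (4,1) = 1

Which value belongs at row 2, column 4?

H is a freebie, which forces (1,5) = 1.
Cage e is given, which forces (3,5) = 2.
K is a freebie, which forces (4,1) = 1.
In row 3, 1 can only go at (3,4), so (3,4) = 1.
Row 3 needs a 3, and only (3,1) is open for it.
Row 5 needs a 1, and only (5,3) is open for it.
Column 3 already has 1; hence (2,3) = 2.
2 is placed in row 2; hence (2,2) = 1.
The only place for 4 in row 1 is (1,1).
Column 1 already has 4, so (2,1) = 5.
Column 1 now contains 5; hence (5,1) = 2.
Row 5 now contains 2, which forces (5,2) = 5.
Row 5 now contains 5, so (5,5) = 3.
The 3 cells of cage b must have sum 8, so (2,4) = 3.
Column 5 already has 3; hence (2,5) = 4.
Column 2 already has 5, which forces (3,2) = 4.
The two cells of cage i must have sum 9, leaving (3,3) = 5.
Cage j needs two cells with difference 2; hence (4,4) = 2.
Column 5 already has 3, which forces (4,5) = 5.
3 is placed in row 5, so (5,4) = 4.
Cage f needs product 60, which forces (1,2) = 2.
Column 3 already has 5, so (1,3) = 3.
2 is placed in column 4, so (1,4) = 5.
Row 4 already has 2, so (4,2) = 3.
Cage d needs sum 8; hence (4,3) = 4.
Filled in: 4 2 3 5 1 / 5 1 2 3 4 / 3 4 5 1 2 / 1 3 4 2 5 / 2 5 1 4 3.

3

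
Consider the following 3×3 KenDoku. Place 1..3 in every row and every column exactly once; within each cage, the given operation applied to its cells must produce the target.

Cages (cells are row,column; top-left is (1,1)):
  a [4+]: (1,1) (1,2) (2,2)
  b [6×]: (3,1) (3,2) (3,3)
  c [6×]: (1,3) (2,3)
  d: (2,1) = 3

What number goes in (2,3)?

2

Cage a has sum 4, which forces (1,1) = 1.
Cage a has sum 4, leaving (1,2) = 2.
2 is placed in row 1; hence (1,3) = 3.
Cage d is a single given cell, so (2,1) = 3.
Cage a needs sum 4, leaving (2,2) = 1.
3 is placed in column 3, leaving (2,3) = 2.
Column 1 already has 3, which forces (3,1) = 2.
Column 2 already has 1; hence (3,2) = 3.
Column 3 now contains 2, which forces (3,3) = 1.
Completed grid: 1 2 3 / 3 1 2 / 2 3 1.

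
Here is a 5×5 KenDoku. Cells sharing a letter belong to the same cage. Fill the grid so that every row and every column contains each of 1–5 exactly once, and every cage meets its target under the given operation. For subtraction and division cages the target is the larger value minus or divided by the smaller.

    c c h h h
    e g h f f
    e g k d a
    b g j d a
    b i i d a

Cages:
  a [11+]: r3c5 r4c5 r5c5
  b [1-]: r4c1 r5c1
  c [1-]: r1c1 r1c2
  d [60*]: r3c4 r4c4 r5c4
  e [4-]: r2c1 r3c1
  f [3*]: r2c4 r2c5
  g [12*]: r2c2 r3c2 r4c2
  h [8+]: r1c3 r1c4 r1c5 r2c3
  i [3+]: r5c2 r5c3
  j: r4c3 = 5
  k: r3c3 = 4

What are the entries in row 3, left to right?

1 3 4 5 2

K is a freebie, so r3c3 = 4.
J is a freebie; hence r4c3 = 5.
The only place for 2 in row 2 is r2c3.
The two cells of cage i must have sum 3, which forces r5c2 = 2.
2 is placed in column 3, leaving r5c3 = 1.
1 is placed in column 3, which forces r1c3 = 3.
In row 2, 4 can only go at r2c2, so r2c2 = 4.
Row 1 needs a 4, and only r1c1 is open for it.
The two cells of cage c must have difference 1; hence r1c2 = 5.
The two cells of cage b must have difference 1, which forces r4c1 = 2.
2 is placed in row 4, so r4c5 = 4.
The two cells of cage b must have difference 1, leaving r5c1 = 3.
Column 5 already has 4; hence r5c5 = 5.
Cage d needs product 60, leaving r3c4 = 5.
Column 5 already has 5; hence r3c5 = 2.
Row 4 now contains 4; hence r4c4 = 3.
5 is placed in row 5, so r5c4 = 4.
The 4 cells of cage h must have sum 8; hence r1c4 = 2.
Column 5 now contains 2; hence r1c5 = 1.
Cage e's pair has difference 4, which forces r2c1 = 5.
Column 4 already has 3, leaving r2c4 = 1.
Cage f's pair has product 3; hence r2c5 = 3.
5 is placed in row 3, leaving r3c1 = 1.
Cage g needs product 12, so r3c2 = 3.
Row 4 now contains 3, leaving r4c2 = 1.
Completed grid: 4 5 3 2 1 / 5 4 2 1 3 / 1 3 4 5 2 / 2 1 5 3 4 / 3 2 1 4 5.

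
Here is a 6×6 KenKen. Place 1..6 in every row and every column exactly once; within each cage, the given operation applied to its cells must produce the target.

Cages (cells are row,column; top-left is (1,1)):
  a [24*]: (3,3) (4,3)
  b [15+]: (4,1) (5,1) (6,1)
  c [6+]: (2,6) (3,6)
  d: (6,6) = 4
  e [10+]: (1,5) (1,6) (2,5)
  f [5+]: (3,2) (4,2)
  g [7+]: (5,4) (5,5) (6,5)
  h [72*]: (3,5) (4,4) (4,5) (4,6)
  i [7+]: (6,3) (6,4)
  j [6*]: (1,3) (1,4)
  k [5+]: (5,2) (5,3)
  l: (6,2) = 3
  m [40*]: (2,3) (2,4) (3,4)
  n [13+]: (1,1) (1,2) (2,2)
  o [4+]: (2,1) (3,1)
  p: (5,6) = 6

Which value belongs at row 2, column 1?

1

P is a freebie, leaving (5,6) = 6.
Cage l is given, so (6,2) = 3.
Cage d is given, so (6,6) = 4.
Row 4 needs a 5, and only (4,1) is open for it.
5 is placed in column 1, which forces (5,1) = 4.
5 is placed in column 1, which forces (6,1) = 6.
Cage k's pair has sum 5, leaving (5,2) = 2.
The two cells of cage k must have sum 5, which forces (5,3) = 3.
Row 5 now contains 2, which forces (5,4) = 1.
3 is placed in row 5, so (5,5) = 5.
Cage g has sum 7; hence (6,5) = 1.
In column 1, 2 can only go at (1,1), so (1,1) = 2.
2 is placed in row 1, leaving (1,3) = 1.
The two cells of cage j must have product 6, leaving (1,4) = 6.
Row 1 now contains 6, so (1,2) = 5.
Row 1 already has 5, so (1,6) = 3.
Cage n has sum 13; hence (2,2) = 6.
Row 1 now contains 3, leaving (1,5) = 4.
Cage e needs sum 10, so (2,5) = 3.
Column 5 now contains 3; hence (4,5) = 6.
Row 2 already has 3, which forces (2,1) = 1.
Row 2 now contains 1, which forces (2,6) = 5.
Cage o's pair has sum 4, leaving (3,1) = 3.
Cage a's pair has product 24, leaving (3,3) = 6.
Column 5 now contains 6, so (3,5) = 2.
Column 6 already has 5; hence (3,6) = 1.
6 is placed in row 4, so (4,3) = 4.
Cage h needs product 72, so (4,4) = 3.
Cage h has product 72, which forces (4,6) = 2.
Column 3 now contains 4, which forces (2,3) = 2.
Cage m has product 40; hence (2,4) = 4.
Row 3 now contains 1, so (3,2) = 4.
Cage m has product 40, which forces (3,4) = 5.
Row 4 now contains 4, so (4,2) = 1.
Column 3 now contains 2, which forces (6,3) = 5.
Column 4 now contains 5, leaving (6,4) = 2.
The full grid is 2 5 1 6 4 3 / 1 6 2 4 3 5 / 3 4 6 5 2 1 / 5 1 4 3 6 2 / 4 2 3 1 5 6 / 6 3 5 2 1 4.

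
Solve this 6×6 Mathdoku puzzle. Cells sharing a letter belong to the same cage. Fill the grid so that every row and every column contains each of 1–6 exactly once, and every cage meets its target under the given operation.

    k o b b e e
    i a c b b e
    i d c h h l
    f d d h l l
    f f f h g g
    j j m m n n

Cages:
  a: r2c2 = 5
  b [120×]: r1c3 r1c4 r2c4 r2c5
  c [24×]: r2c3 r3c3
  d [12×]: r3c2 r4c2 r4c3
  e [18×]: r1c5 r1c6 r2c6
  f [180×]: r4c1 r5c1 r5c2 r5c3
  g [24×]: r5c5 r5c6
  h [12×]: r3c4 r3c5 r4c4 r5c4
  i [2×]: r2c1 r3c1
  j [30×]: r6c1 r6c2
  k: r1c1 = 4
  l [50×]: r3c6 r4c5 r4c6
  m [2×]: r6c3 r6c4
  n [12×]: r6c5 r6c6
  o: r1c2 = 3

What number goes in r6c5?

Cage k is a single given cell, which forces r1c1 = 4.
Cage o is given, which forces r1c2 = 3.
Cage a is a single given cell; hence r2c2 = 5.
Cage l has product 50, which forces r3c6 = 5.
Cage l needs product 50; hence r4c5 = 5.
Cage l needs product 50, so r4c6 = 2.
Column 2 already has 5, so r6c2 = 6.
Cage e has product 18; hence r2c6 = 3.
Row 6 already has 6, so r6c1 = 5.
Column 6 already has 3, leaving r6c6 = 4.
The 4 cells of cage f must have product 180; hence r5c2 = 2.
Cage f has product 180, which forces r5c3 = 5.
The two cells of cage g must have product 24, so r5c5 = 4.
4 is placed in column 6, leaving r5c6 = 6.
Row 6 now contains 4, so r6c5 = 3.
Cage b has product 120, leaving r1c4 = 5.
The 3 cells of cage e must have product 18; hence r1c5 = 6.
Column 6 already has 6; hence r1c6 = 1.
The 4 cells of cage h must have product 12, which forces r3c5 = 1.
Cage f needs product 180, leaving r4c1 = 6.
Cage d has product 12, leaving r4c3 = 3.
6 is placed in row 5; hence r5c1 = 3.
Row 5 now contains 3; hence r5c4 = 1.
1 is placed in column 4, leaving r6c4 = 2.
Row 1 already has 1, which forces r1c3 = 2.
Cage i needs two cells with product 2, so r2c1 = 1.
The 4 cells of cage b must have product 120; hence r2c4 = 6.
1 is placed in column 5, leaving r2c5 = 2.
1 is placed in row 3, which forces r3c1 = 2.
1 is placed in row 3, which forces r3c2 = 4.
Row 3 already has 4, which forces r3c3 = 6.
Cage h needs product 12, leaving r3c4 = 3.
Cage d has product 12, so r4c2 = 1.
1 is placed in column 4; hence r4c4 = 4.
Row 6 already has 2; hence r6c3 = 1.
6 is placed in row 2, so r2c3 = 4.
Completed grid: 4 3 2 5 6 1 / 1 5 4 6 2 3 / 2 4 6 3 1 5 / 6 1 3 4 5 2 / 3 2 5 1 4 6 / 5 6 1 2 3 4.

3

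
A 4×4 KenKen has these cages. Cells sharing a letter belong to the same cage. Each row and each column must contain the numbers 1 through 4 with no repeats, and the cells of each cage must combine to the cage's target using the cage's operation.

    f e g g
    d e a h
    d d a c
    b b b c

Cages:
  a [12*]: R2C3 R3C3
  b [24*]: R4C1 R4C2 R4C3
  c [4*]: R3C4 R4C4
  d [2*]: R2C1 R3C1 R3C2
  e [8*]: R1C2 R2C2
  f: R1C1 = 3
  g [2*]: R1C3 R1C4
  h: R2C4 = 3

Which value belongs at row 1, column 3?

1

F is a freebie, so R1C1 = 3.
The 3 cells of cage d must have product 2; hence R2C1 = 1.
Cage h is given, leaving R2C4 = 3.
Cage d has product 2, which forces R3C1 = 2.
The 3 cells of cage d must have product 2, so R3C2 = 1.
1 is placed in row 3, which forces R3C4 = 4.
2 is placed in column 1; hence R4C1 = 4.
Column 4 now contains 4; hence R4C4 = 1.
Cage g needs two cells with product 2; hence R1C3 = 1.
1 is placed in column 4; hence R1C4 = 2.
Row 2 now contains 3, so R2C3 = 4.
Row 3 now contains 4; hence R3C3 = 3.
3 is placed in column 3, so R4C3 = 2.
Row 1 now contains 2, leaving R1C2 = 4.
Row 2 now contains 4, so R2C2 = 2.
2 is placed in row 4, which forces R4C2 = 3.
Filled in: 3 4 1 2 / 1 2 4 3 / 2 1 3 4 / 4 3 2 1.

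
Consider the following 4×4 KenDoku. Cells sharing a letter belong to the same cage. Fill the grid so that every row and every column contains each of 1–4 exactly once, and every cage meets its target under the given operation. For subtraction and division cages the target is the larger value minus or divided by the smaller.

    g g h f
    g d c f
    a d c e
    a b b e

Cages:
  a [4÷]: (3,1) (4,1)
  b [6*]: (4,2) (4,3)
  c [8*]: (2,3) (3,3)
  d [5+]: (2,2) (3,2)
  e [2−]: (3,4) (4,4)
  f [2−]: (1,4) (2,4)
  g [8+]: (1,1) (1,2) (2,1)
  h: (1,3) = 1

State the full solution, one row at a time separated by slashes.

H is a freebie, which forces (1,3) = 1.
The only place for 3 in column 3 is (4,3).
Row 4 already has 3, leaving (4,2) = 2.
Row 2 needs a 3, and only (2,1) is open for it.
Cage g needs sum 8, leaving (1,1) = 2.
Cage g needs sum 8, leaving (1,2) = 3.
Row 1 now contains 3, which forces (1,4) = 4.
4 is placed in column 4, leaving (4,4) = 1.
1 is placed in column 4, which forces (2,4) = 2.
The two cells of cage a must have quotient 4, so (3,1) = 1.
1 is placed in row 3, which forces (3,2) = 4.
4 is placed in row 3, leaving (3,3) = 2.
Cage e needs two cells with difference 2, which forces (3,4) = 3.
Row 4 now contains 1, which forces (4,1) = 4.
Column 2 now contains 4, so (2,2) = 1.
Row 2 now contains 2, so (2,3) = 4.

2 3 1 4 / 3 1 4 2 / 1 4 2 3 / 4 2 3 1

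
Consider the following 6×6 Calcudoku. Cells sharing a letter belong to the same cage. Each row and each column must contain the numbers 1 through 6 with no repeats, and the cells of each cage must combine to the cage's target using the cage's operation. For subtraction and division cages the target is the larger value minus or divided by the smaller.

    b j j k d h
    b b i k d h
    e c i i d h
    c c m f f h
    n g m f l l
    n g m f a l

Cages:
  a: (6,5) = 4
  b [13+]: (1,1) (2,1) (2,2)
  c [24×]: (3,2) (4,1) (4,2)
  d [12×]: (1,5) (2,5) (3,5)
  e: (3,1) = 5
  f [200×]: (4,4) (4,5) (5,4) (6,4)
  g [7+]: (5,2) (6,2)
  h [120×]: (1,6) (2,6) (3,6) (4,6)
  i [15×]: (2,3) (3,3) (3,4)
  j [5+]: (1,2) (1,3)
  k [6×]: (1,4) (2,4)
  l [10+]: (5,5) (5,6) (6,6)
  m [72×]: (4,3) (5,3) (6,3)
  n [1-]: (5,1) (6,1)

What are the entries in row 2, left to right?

Cage e is a single given cell, so (3,1) = 5.
The 4 cells of cage f must have product 200, which forces (4,5) = 5.
Cage a is given, leaving (6,5) = 4.
The 3 cells of cage i must have product 15, so (2,3) = 5.
The 4 cells of cage h must have product 120, so (1,6) = 5.
In column 3, 2 can only go at (1,3), so (1,3) = 2.
The two cells of cage j must have sum 5, so (1,2) = 3.
In row 1, 4 can only go at (1,1), so (1,1) = 4.
The 3 cells of cage b must have sum 13, leaving (2,1) = 3.
The 3 cells of cage b must have sum 13, so (2,2) = 6.
Row 2 already has 6, which forces (2,4) = 1.
Row 2 now contains 1, so (2,5) = 2.
Row 2 already has 2; hence (2,6) = 4.
Column 4 already has 1, leaving (3,4) = 3.
Column 4 already has 1, leaving (1,4) = 6.
Row 1 now contains 6; hence (1,5) = 1.
Row 3 already has 3; hence (3,3) = 1.
1 is placed in column 5, leaving (3,5) = 6.
Row 3 now contains 6, leaving (3,6) = 2.
The 3 cells of cage c must have product 24, leaving (4,1) = 6.
Column 5 already has 6, which forces (5,5) = 3.
Row 3 now contains 1, so (3,2) = 4.
Cage c has product 24, leaving (4,2) = 1.
Cage h needs product 120, leaving (4,6) = 3.
Row 4 now contains 3, leaving (4,3) = 4.
Row 4 now contains 4; hence (4,4) = 2.
Cage m needs product 72, leaving (5,3) = 6.
Row 5 now contains 6, so (5,6) = 1.
Cage m has product 72, which forces (6,3) = 3.
2 is placed in column 4, leaving (6,4) = 5.
1 is placed in column 6, so (6,6) = 6.
1 is placed in row 5, leaving (5,1) = 2.
The two cells of cage g must have sum 7, leaving (5,2) = 5.
Column 4 already has 5; hence (5,4) = 4.
The two cells of cage n must have difference 1; hence (6,1) = 1.
Row 6 now contains 5, which forces (6,2) = 2.
The full grid is 4 3 2 6 1 5 / 3 6 5 1 2 4 / 5 4 1 3 6 2 / 6 1 4 2 5 3 / 2 5 6 4 3 1 / 1 2 3 5 4 6.

3 6 5 1 2 4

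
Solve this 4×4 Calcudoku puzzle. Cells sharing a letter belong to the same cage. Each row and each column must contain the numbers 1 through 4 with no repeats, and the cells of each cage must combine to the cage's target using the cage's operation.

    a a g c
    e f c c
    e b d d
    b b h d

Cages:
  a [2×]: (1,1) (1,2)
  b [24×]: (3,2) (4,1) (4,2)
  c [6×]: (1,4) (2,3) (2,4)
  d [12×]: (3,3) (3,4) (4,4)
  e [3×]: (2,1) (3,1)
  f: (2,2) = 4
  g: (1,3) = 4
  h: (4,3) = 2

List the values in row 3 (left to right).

1 2 3 4

Cage g is given; hence (1,3) = 4.
Cage f is a single given cell; hence (2,2) = 4.
H is a freebie, leaving (4,3) = 2.
Cage b needs product 24; hence (3,2) = 2.
The 3 cells of cage b must have product 24, so (4,1) = 4.
2 is placed in row 4, which forces (4,2) = 3.
Row 4 now contains 3, so (4,4) = 1.
Cage a needs two cells with product 2; hence (1,1) = 2.
Column 2 now contains 2, leaving (1,2) = 1.
2 is placed in row 1, so (1,4) = 3.
Cage c has product 6, which forces (2,3) = 1.
Column 4 now contains 3, leaving (2,4) = 2.
Cage d has product 12, which forces (3,3) = 3.
Cage d needs product 12, leaving (3,4) = 4.
1 is placed in row 2, so (2,1) = 3.
Row 3 now contains 3, so (3,1) = 1.
The full grid is 2 1 4 3 / 3 4 1 2 / 1 2 3 4 / 4 3 2 1.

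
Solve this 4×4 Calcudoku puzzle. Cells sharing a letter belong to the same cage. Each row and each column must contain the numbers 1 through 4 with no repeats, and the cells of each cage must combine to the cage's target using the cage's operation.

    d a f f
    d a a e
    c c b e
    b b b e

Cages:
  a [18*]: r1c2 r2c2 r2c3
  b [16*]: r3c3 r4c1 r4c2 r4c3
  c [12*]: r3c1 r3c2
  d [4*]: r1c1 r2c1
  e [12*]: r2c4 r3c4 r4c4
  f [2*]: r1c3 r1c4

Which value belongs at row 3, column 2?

4

Cage a has product 18, leaving r1c2 = 3.
Cage a has product 18; hence r2c2 = 2.
Cage a needs product 18, leaving r2c3 = 3.
Column 2 already has 3, which forces r3c2 = 4.
Cage b needs product 16, leaving r3c3 = 2.
4 is placed in column 2; hence r4c2 = 1.
Row 4 already has 1, so r4c3 = 4.
Row 4 now contains 4; hence r4c4 = 3.
2 is placed in column 3, so r1c3 = 1.
Cage f's pair has product 2, so r1c4 = 2.
Cage e has product 12, which forces r2c4 = 4.
4 is placed in row 3, leaving r3c1 = 3.
Column 4 already has 3, which forces r3c4 = 1.
Row 4 now contains 4; hence r4c1 = 2.
1 is placed in row 1, which forces r1c1 = 4.
Row 2 now contains 4, leaving r2c1 = 1.
The full grid is 4 3 1 2 / 1 2 3 4 / 3 4 2 1 / 2 1 4 3.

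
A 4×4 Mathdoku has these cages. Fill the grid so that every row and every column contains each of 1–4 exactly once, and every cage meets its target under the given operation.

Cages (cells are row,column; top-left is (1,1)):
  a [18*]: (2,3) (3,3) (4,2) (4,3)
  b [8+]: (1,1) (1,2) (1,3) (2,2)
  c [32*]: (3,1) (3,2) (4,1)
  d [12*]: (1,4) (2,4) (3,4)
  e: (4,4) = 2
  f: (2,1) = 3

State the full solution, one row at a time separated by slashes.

Cage f is given, which forces (2,1) = 3.
Cage c needs product 32; hence (3,1) = 2.
The 3 cells of cage c must have product 32, so (3,2) = 4.
The 3 cells of cage c must have product 32; hence (4,1) = 4.
The 4 cells of cage a must have product 18, so (4,2) = 3.
E is a freebie, leaving (4,4) = 2.
Column 1 now contains 4, leaving (1,1) = 1.
The 4 cells of cage b must have sum 8; hence (1,2) = 2.
The 4 cells of cage b must have sum 8, so (1,3) = 4.
4 is placed in row 1, leaving (1,4) = 3.
Cage b needs sum 8, so (2,2) = 1.
Cage a has product 18, so (2,3) = 2.
1 is placed in row 2; hence (2,4) = 4.
Cage a has product 18, which forces (3,3) = 3.
Column 4 already has 3, which forces (3,4) = 1.
Row 4 already has 2, leaving (4,3) = 1.

1 2 4 3 / 3 1 2 4 / 2 4 3 1 / 4 3 1 2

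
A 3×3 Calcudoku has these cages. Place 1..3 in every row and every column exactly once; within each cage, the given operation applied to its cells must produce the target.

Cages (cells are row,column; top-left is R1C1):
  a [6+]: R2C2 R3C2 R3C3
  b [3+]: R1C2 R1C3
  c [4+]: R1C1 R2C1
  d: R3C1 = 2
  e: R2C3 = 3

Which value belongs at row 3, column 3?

1

Cage e is given, so R2C3 = 3.
D is a freebie, which forces R3C1 = 2.
Row 3 already has 2, leaving R3C3 = 1.
Cage c's pair has sum 4; hence R1C1 = 3.
The two cells of cage b must have sum 3, so R1C2 = 1.
Column 3 now contains 1; hence R1C3 = 2.
Row 2 already has 3; hence R2C1 = 1.
Cage a needs sum 6, leaving R2C2 = 2.
Row 3 already has 1; hence R3C2 = 3.
Completed grid: 3 1 2 / 1 2 3 / 2 3 1.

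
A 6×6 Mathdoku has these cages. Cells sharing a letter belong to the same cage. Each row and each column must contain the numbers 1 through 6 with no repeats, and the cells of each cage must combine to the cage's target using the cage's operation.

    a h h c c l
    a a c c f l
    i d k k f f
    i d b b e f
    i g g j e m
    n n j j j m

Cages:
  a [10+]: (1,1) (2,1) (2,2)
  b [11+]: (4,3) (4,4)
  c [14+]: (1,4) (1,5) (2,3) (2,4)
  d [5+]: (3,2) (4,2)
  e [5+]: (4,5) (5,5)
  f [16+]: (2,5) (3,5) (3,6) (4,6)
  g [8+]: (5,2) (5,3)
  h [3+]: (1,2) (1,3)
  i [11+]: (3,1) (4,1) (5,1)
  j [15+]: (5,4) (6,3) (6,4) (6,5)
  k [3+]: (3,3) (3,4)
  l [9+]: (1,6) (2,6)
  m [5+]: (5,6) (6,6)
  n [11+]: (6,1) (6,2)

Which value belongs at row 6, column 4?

4

Cage j needs sum 15; hence (5,4) = 6.
The two cells of cage b must have sum 11, so (4,3) = 6.
Column 4 now contains 6, leaving (4,4) = 5.
In row 6, 1 can only go at (6,6), so (6,6) = 1.
The two cells of cage m must have sum 5, so (5,6) = 4.
Row 4 needs a 1, and only (4,2) is open for it.
1 is placed in column 2, which forces (1,2) = 2.
The two cells of cage h must have sum 3, which forces (1,3) = 1.
The two cells of cage d must have sum 5, leaving (3,2) = 4.
Column 3 already has 1; hence (3,3) = 2.
Row 3 already has 2, so (3,4) = 1.
Row 2 needs a 1, and only (2,1) is open for it.
The only place for 5 in row 1 is (1,5).
The 4 cells of cage c must have sum 14, so (2,4) = 2.
Cage j needs sum 15, so (6,5) = 2.
The two cells of cage e must have sum 5, leaving (4,5) = 4.
The two cells of cage e must have sum 5; hence (5,5) = 1.
Cage i needs sum 11, so (3,1) = 6.
Row 3 now contains 6, so (3,5) = 3.
Cage f has sum 16, so (3,6) = 5.
Cage f needs sum 16, so (4,6) = 2.
Column 1 now contains 6, which forces (6,1) = 5.
5 is placed in row 6, so (6,2) = 6.
Cage a has sum 10, so (1,1) = 4.
Row 1 already has 4; hence (1,4) = 3.
Row 1 already has 3; hence (1,6) = 6.
Cage a needs sum 10, which forces (2,2) = 5.
Column 5 already has 3, so (2,5) = 6.
6 is placed in column 6; hence (2,6) = 3.
Row 4 already has 2; hence (4,1) = 3.
Cage i needs sum 11, so (5,1) = 2.
Column 2 now contains 5, so (5,2) = 3.
3 is placed in row 5, leaving (5,3) = 5.
Column 4 already has 3, leaving (6,4) = 4.
Row 2 now contains 3, which forces (2,3) = 4.
Row 6 already has 4, which forces (6,3) = 3.
Completed grid: 4 2 1 3 5 6 / 1 5 4 2 6 3 / 6 4 2 1 3 5 / 3 1 6 5 4 2 / 2 3 5 6 1 4 / 5 6 3 4 2 1.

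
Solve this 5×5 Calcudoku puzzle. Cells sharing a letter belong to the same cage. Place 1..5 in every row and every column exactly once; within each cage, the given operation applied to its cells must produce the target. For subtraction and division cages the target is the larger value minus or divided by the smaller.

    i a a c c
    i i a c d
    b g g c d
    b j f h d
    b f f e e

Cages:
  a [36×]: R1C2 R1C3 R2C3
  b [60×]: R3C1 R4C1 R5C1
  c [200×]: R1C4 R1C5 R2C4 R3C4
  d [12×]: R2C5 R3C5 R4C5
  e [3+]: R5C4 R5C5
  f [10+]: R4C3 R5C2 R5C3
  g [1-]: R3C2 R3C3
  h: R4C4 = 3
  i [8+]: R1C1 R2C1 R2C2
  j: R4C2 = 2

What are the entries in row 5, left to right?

3 4 5 1 2

Cage a needs product 36, which forces R1C2 = 3.
The 3 cells of cage a must have product 36, which forces R1C3 = 4.
Row 1 now contains 4; hence R1C4 = 2.
Cage c has product 200, leaving R1C5 = 5.
The 3 cells of cage a must have product 36; hence R2C3 = 3.
Cage j is given, leaving R4C2 = 2.
Cage h is a single given cell; hence R4C4 = 3.
Column 4 now contains 2, so R5C4 = 1.
1 is placed in row 5, leaving R5C5 = 2.
Row 1 now contains 5; hence R1C1 = 1.
Cage i has sum 8, leaving R2C1 = 2.
The 3 cells of cage i must have sum 8, so R2C2 = 5.
Row 2 already has 5, leaving R2C4 = 4.
Row 2 already has 4, so R2C5 = 1.
4 is placed in column 4, which forces R3C4 = 5.
Cage d has product 12, so R3C5 = 3.
Cage f has sum 10, which forces R4C3 = 1.
Column 5 now contains 1, so R4C5 = 4.
Cage f has sum 10; hence R5C2 = 4.
2 is placed in row 5; hence R5C3 = 5.
Row 3 now contains 3, so R3C1 = 4.
Column 2 already has 4, so R3C2 = 1.
Row 3 already has 5; hence R3C3 = 2.
Row 4 already has 4; hence R4C1 = 5.
5 is placed in row 5, which forces R5C1 = 3.
Completed grid: 1 3 4 2 5 / 2 5 3 4 1 / 4 1 2 5 3 / 5 2 1 3 4 / 3 4 5 1 2.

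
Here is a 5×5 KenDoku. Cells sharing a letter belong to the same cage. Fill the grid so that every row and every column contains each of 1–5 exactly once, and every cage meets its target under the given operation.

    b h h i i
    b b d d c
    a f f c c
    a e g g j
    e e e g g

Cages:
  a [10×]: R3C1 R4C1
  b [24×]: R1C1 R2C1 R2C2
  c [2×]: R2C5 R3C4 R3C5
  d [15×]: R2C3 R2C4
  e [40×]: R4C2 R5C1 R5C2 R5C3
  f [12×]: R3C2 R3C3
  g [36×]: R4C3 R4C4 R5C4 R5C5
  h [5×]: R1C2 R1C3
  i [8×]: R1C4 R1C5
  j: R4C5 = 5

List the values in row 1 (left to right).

3 1 5 2 4

Cage c has product 2; hence R2C5 = 1.
Cage c needs product 2, which forces R3C4 = 1.
The 3 cells of cage c must have product 2, which forces R3C5 = 2.
Cage j is given, leaving R4C5 = 5.
Cage i needs two cells with product 8, leaving R1C4 = 2.
2 is placed in column 5, which forces R1C5 = 4.
Row 3 now contains 2, leaving R3C1 = 5.
5 is placed in row 4, leaving R4C1 = 2.
Row 4 now contains 2, so R4C3 = 1.
Cage g has product 36, leaving R4C4 = 3.
2 is placed in column 4, so R5C4 = 4.
The 4 cells of cage g must have product 36, leaving R5C5 = 3.
Row 1 already has 4; hence R1C1 = 3.
The two cells of cage h must have product 5; hence R1C2 = 1.
Column 3 now contains 1, leaving R1C3 = 5.
The 3 cells of cage b must have product 24, leaving R2C1 = 4.
The 3 cells of cage b must have product 24; hence R2C2 = 2.
The two cells of cage d must have product 15, leaving R2C3 = 3.
Column 4 now contains 3, leaving R2C4 = 5.
Column 3 already has 3, which forces R3C3 = 4.
1 is placed in row 4, which forces R4C2 = 4.
Row 5 already has 4; hence R5C1 = 1.
Column 2 already has 2, so R5C2 = 5.
Column 3 already has 5; hence R5C3 = 2.
Row 3 already has 4, so R3C2 = 3.
Completed grid: 3 1 5 2 4 / 4 2 3 5 1 / 5 3 4 1 2 / 2 4 1 3 5 / 1 5 2 4 3.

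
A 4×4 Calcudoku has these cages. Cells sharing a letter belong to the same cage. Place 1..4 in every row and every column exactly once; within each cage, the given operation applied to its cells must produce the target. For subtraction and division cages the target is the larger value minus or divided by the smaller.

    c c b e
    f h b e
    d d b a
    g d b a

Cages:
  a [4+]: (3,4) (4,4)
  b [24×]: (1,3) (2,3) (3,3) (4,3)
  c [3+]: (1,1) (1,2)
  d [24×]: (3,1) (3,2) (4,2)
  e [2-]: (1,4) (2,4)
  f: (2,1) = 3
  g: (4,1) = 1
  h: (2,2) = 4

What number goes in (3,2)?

Cage f is a single given cell, so (2,1) = 3.
Cage h is given, so (2,2) = 4.
Cage g is given; hence (4,1) = 1.
1 is placed in row 4, which forces (4,4) = 3.
1 is placed in column 1, leaving (1,1) = 2.
Cage c needs two cells with sum 3, leaving (1,2) = 1.
The two cells of cage e must have difference 2; hence (1,4) = 4.
The two cells of cage e must have difference 2; hence (2,4) = 2.
Cage d needs product 24, which forces (3,1) = 4.
The 3 cells of cage d must have product 24, which forces (3,2) = 3.
Column 4 already has 3, leaving (3,4) = 1.
3 is placed in row 4, which forces (4,2) = 2.
Row 4 now contains 2; hence (4,3) = 4.
Row 1 already has 4; hence (1,3) = 3.
Row 2 now contains 2; hence (2,3) = 1.
Row 3 now contains 1, so (3,3) = 2.
Filled in: 2 1 3 4 / 3 4 1 2 / 4 3 2 1 / 1 2 4 3.

3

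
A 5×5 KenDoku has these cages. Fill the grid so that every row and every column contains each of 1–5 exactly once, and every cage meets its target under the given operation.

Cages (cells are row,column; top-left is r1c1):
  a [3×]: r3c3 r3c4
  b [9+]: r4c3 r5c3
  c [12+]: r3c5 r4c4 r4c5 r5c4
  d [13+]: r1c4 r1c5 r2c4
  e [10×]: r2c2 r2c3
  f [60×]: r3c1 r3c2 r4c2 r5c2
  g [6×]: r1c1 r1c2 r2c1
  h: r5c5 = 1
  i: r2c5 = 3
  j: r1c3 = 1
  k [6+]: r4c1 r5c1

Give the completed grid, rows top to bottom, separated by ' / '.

Cage j is a single given cell, so r1c3 = 1.
I is a freebie, leaving r2c5 = 3.
Column 3 already has 1, which forces r3c3 = 3.
Row 3 already has 3, so r3c4 = 1.
H is a freebie, which forces r5c5 = 1.
Cage g has product 6, leaving r2c1 = 1.
In row 1, 4 can only go at r1c5, so r1c5 = 4.
Cage d has sum 13, which forces r1c4 = 5.
The 3 cells of cage d must have sum 13, which forces r2c4 = 4.
Row 4 needs a 1, and only r4c2 is open for it.
Cage f has product 60, which forces r5c2 = 3.
Row 5 now contains 3; hence r5c4 = 2.
Cage g needs product 6, leaving r1c1 = 3.
3 is placed in column 2, leaving r1c2 = 2.
Column 2 already has 2, leaving r2c2 = 5.
Row 2 now contains 5, leaving r2c3 = 2.
Column 2 already has 5; hence r3c2 = 4.
Cage k's pair has sum 6, leaving r4c1 = 2.
Column 4 already has 2; hence r4c4 = 3.
Row 4 now contains 2, which forces r4c5 = 5.
Row 5 already has 2, leaving r5c1 = 4.
Row 5 already has 4, so r5c3 = 5.
4 is placed in row 3, which forces r3c1 = 5.
Column 5 now contains 5, leaving r3c5 = 2.
5 is placed in row 4, leaving r4c3 = 4.

3 2 1 5 4 / 1 5 2 4 3 / 5 4 3 1 2 / 2 1 4 3 5 / 4 3 5 2 1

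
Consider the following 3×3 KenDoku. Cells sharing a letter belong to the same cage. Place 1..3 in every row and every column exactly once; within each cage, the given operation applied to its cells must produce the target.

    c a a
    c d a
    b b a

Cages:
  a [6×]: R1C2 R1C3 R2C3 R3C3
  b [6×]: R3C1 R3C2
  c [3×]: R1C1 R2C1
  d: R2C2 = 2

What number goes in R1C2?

Cage a needs product 6, which forces R1C2 = 1.
Cage d is given, leaving R2C2 = 2.
Column 2 now contains 2, leaving R3C2 = 3.
1 is placed in row 1, which forces R1C1 = 3.
Row 1 already has 3; hence R1C3 = 2.
Cage c needs two cells with product 3, so R2C1 = 1.
1 is placed in row 2; hence R2C3 = 3.
Row 3 already has 3; hence R3C1 = 2.
Column 3 now contains 2, so R3C3 = 1.
Completed grid: 3 1 2 / 1 2 3 / 2 3 1.

1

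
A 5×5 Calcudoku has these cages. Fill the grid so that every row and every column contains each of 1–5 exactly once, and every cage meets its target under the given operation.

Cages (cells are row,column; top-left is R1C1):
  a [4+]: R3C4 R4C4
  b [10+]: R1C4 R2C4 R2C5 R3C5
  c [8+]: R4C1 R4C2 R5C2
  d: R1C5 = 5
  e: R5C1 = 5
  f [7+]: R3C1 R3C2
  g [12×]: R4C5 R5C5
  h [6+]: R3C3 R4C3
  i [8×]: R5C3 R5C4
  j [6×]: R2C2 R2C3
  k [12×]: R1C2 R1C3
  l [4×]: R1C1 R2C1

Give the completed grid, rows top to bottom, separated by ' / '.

Cage d is a single given cell; hence R1C5 = 5.
E is a freebie, leaving R5C1 = 5.
Row 1 needs a 2, and only R1C4 is open for it.
The two cells of cage i must have product 8; hence R5C3 = 2.
Column 4 already has 2, leaving R5C4 = 4.
Row 5 now contains 4, so R5C5 = 3.
Cage j's pair has product 6, leaving R2C2 = 2.
Column 3 already has 2, which forces R2C3 = 3.
Row 2 now contains 3, leaving R2C4 = 5.
3 is placed in column 5; hence R4C5 = 4.
Row 5 now contains 3, which forces R5C2 = 1.
The two cells of cage k must have product 12, leaving R1C2 = 3.
Column 3 already has 3, leaving R1C3 = 4.
Column 5 already has 4, so R2C5 = 1.
Cage b needs sum 10, leaving R3C5 = 2.
Cage c needs sum 8, leaving R4C1 = 2.
The 3 cells of cage c must have sum 8, which forces R4C2 = 5.
Row 4 now contains 5; hence R4C3 = 1.
Row 4 now contains 1, leaving R4C4 = 3.
4 is placed in row 1, so R1C1 = 1.
Row 2 already has 1; hence R2C1 = 4.
The two cells of cage f must have sum 7, so R3C1 = 3.
Column 2 already has 5, which forces R3C2 = 4.
Column 3 already has 1; hence R3C3 = 5.
3 is placed in column 4; hence R3C4 = 1.

1 3 4 2 5 / 4 2 3 5 1 / 3 4 5 1 2 / 2 5 1 3 4 / 5 1 2 4 3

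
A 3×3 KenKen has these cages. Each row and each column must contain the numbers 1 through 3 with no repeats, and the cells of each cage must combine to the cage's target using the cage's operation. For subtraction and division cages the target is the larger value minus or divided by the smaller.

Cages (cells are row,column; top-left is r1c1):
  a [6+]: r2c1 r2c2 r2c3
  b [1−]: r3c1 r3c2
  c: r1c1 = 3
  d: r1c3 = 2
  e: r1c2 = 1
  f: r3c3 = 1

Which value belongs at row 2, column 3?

Cage c is given, leaving r1c1 = 3.
Cage e is a single given cell; hence r1c2 = 1.
Cage d is a single given cell, which forces r1c3 = 2.
F is a freebie, leaving r3c3 = 1.
The 3 cells of cage a must have sum 6; hence r2c1 = 1.
Cage a has sum 6, so r2c2 = 2.
Column 3 already has 1; hence r2c3 = 3.
Row 3 now contains 1; hence r3c1 = 2.
Cage b's pair has difference 1, which forces r3c2 = 3.
The full grid is 3 1 2 / 1 2 3 / 2 3 1.

3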